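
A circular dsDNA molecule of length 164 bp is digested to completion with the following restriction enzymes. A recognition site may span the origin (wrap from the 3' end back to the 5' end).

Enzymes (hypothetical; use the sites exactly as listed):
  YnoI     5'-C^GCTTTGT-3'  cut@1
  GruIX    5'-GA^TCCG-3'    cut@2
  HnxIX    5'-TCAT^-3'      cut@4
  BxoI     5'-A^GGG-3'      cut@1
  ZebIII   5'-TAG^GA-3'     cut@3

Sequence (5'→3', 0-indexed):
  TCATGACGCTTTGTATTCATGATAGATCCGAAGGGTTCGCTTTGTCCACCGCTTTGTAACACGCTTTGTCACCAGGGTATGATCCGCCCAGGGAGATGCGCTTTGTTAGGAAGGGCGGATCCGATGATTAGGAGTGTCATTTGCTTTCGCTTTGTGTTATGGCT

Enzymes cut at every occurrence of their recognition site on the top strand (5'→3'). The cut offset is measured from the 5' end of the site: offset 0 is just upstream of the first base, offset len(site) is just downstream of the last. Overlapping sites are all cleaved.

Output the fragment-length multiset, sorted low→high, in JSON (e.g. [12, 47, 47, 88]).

Per-enzyme occurrences:
  YnoI (CGCTTTGT, off=1): starts [6, 37, 49, 61, 98, 147] → cuts [7, 38, 50, 62, 99, 148]
  GruIX (GATCCG, off=2): starts [24, 80, 117] → cuts [26, 82, 119]
  HnxIX (TCAT, off=4): starts [0, 16, 136] → cuts [4, 20, 140]
  BxoI (AGGG, off=1): starts [31, 73, 89, 111] → cuts [32, 74, 90, 112]
  ZebIII (TAGGA, off=3): starts [106, 128] → cuts [109, 131]

Pooled cuts: [4, 7, 20, 26, 32, 38, 50, 62, 74, 82, 90, 99, 109, 112, 119, 131, 140, 148]

Fragments:
  4→7: 3 bp
  7→20: 13 bp
  20→26: 6 bp
  26→32: 6 bp
  32→38: 6 bp
  38→50: 12 bp
  50→62: 12 bp
  62→74: 12 bp
  74→82: 8 bp
  82→90: 8 bp
  90→99: 9 bp
  99→109: 10 bp
  109→112: 3 bp
  112→119: 7 bp
  119→131: 12 bp
  131→140: 9 bp
  140→148: 8 bp
  148→4 (wrap): 164-148+4 = 20 bp

[3,3,6,6,6,7,8,8,8,9,9,10,12,12,12,12,13,20]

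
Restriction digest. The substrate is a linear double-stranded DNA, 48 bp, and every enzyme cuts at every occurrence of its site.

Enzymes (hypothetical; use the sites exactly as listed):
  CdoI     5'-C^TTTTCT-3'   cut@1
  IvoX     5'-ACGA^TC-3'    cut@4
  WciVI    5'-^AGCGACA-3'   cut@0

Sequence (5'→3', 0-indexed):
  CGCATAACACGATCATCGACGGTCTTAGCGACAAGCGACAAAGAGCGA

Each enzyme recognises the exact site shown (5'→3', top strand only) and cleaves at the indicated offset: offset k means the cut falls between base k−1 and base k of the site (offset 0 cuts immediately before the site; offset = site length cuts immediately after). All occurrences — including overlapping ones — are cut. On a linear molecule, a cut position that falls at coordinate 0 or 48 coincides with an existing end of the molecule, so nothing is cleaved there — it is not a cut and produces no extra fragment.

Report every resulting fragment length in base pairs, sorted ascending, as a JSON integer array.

[7,12,14,15]

Site scan:
  CdoI (CTTTTCT, off=1): no sites
  IvoX ACGATC/4: at [8] ⇒ [12]
  WciVI AGCGACA/0: at [26, 33] ⇒ [26, 33]

All cut coordinates (distinct, sorted): [12, 26, 33]

Fragments:
  [0,12): 12 bp
  [12,26): 14 bp
  [26,33): 7 bp
  [33,48): 15 bp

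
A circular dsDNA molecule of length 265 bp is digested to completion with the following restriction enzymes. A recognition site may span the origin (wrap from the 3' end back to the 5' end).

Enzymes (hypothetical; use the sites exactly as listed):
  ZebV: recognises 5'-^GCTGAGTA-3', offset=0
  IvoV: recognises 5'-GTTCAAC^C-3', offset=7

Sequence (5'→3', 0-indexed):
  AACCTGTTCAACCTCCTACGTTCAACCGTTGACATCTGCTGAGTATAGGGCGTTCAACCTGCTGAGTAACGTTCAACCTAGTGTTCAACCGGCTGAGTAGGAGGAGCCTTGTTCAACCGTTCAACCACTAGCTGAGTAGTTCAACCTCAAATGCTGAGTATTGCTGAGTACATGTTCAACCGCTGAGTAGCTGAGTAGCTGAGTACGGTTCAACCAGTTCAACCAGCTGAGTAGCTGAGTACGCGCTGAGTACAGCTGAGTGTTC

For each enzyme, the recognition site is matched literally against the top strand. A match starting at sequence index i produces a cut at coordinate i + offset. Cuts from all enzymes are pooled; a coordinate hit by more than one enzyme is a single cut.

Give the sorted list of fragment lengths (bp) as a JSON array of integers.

Scan for sites:
  ZebV (GCTGAGTA, off=0): starts [37, 60, 91, 130, 152, 162, 181, 189, 197, 225, 233, 244] → cuts [37, 60, 91, 130, 152, 162, 181, 189, 197, 225, 233, 244]
  IvoV (GTTCAACC, off=7): starts [5, 19, 51, 70, 82, 110, 118, 138, 173, 207, 216, 261] → cuts [3, 12, 26, 58, 77, 89, 117, 125, 145, 180, 214, 223]

All cut coordinates (distinct, sorted): [3, 12, 26, 37, 58, 60, 77, 89, 91, 117, 125, 130, 145, 152, 162, 180, 181, 189, 197, 214, 223, 225, 233, 244]

Fragment lengths:
  3→12: 9 bp
  12→26: 14 bp
  26→37: 11 bp
  37→58: 21 bp
  58→60: 2 bp
  60→77: 17 bp
  77→89: 12 bp
  89→91: 2 bp
  91→117: 26 bp
  117→125: 8 bp
  125→130: 5 bp
  130→145: 15 bp
  145→152: 7 bp
  152→162: 10 bp
  162→180: 18 bp
  180→181: 1 bp
  181→189: 8 bp
  189→197: 8 bp
  197→214: 17 bp
  214→223: 9 bp
  223→225: 2 bp
  225→233: 8 bp
  233→244: 11 bp
  244→3 (wrap): 265-244+3 = 24 bp

[1,2,2,2,5,7,8,8,8,8,9,9,10,11,11,12,14,15,17,17,18,21,24,26]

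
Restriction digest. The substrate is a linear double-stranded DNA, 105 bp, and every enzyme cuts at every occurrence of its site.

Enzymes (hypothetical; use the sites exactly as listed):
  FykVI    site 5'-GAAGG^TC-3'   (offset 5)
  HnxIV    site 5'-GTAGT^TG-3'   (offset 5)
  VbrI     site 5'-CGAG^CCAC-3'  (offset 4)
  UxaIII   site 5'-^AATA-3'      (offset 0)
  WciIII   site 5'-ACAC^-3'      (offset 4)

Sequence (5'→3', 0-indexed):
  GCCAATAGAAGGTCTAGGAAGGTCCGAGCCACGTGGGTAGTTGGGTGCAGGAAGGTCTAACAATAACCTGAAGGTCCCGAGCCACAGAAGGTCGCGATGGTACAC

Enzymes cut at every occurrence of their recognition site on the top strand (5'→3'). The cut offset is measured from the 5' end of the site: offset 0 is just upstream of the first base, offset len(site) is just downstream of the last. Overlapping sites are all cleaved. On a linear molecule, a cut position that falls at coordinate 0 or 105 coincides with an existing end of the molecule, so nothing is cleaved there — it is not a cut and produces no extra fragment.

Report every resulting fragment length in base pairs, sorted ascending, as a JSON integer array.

Scan for sites:
  FykVI (GAAGGTC, off=5): starts [7, 17, 50, 69, 86] → cuts [12, 22, 55, 74, 91]
  HnxIV (GTAGTTG, off=5): starts [36] → cuts [41]
  VbrI (CGAGCCAC, off=4): starts [24, 77] → cuts [28, 81]
  UxaIII (AATA, off=0): starts [3, 61] → cuts [3, 61]
  WciIII (ACAC, off=4): starts [101] → cuts [] (position 105 is a terminus of the linear molecule — no cut)

Pooled cuts: [3, 12, 22, 28, 41, 55, 61, 74, 81, 91]

Fragments:
  [0,3): 3 bp
  [3,12): 9 bp
  [12,22): 10 bp
  [22,28): 6 bp
  [28,41): 13 bp
  [41,55): 14 bp
  [55,61): 6 bp
  [61,74): 13 bp
  [74,81): 7 bp
  [81,91): 10 bp
  [91,105): 14 bp

[3,6,6,7,9,10,10,13,13,14,14]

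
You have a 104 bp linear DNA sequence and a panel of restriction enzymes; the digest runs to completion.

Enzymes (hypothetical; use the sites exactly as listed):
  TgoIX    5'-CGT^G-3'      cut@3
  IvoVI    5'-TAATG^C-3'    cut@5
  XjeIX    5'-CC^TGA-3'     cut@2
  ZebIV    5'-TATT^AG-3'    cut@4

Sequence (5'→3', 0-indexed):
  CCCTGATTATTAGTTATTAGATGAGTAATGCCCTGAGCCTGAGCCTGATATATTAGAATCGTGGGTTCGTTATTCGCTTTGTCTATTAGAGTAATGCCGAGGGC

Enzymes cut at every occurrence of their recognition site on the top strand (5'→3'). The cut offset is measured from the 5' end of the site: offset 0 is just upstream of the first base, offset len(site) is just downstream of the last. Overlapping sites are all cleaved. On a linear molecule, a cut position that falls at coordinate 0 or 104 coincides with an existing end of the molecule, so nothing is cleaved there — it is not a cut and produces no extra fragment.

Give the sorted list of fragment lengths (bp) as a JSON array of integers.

Site scan:
  TgoIX CGTG/3: at [59] ⇒ [62]
  IvoVI TAATGC/5: at [25, 91] ⇒ [30, 96]
  XjeIX CCTGA/2: at [1, 31, 37, 43] ⇒ [3, 33, 39, 45]
  ZebIV TATTAG/4: at [7, 14, 50, 83] ⇒ [11, 18, 54, 87]

Pooled cuts: [3, 11, 18, 30, 33, 39, 45, 54, 62, 87, 96]

Fragment lengths:
  [0,3): 3 bp
  [3,11): 8 bp
  [11,18): 7 bp
  [18,30): 12 bp
  [30,33): 3 bp
  [33,39): 6 bp
  [39,45): 6 bp
  [45,54): 9 bp
  [54,62): 8 bp
  [62,87): 25 bp
  [87,96): 9 bp
  [96,104): 8 bp

[3,3,6,6,7,8,8,8,9,9,12,25]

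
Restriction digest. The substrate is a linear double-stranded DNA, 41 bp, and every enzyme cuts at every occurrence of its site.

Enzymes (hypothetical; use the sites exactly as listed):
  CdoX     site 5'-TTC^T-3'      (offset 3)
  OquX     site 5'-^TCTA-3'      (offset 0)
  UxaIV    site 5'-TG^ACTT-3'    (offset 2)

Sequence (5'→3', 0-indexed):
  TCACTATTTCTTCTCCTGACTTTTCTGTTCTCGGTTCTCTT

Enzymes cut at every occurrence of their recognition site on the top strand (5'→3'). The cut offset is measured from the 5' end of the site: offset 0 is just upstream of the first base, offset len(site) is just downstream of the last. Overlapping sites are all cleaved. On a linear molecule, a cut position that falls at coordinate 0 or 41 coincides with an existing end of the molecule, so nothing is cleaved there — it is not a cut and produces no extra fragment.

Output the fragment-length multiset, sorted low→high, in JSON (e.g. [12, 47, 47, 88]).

Per-enzyme occurrences:
  CdoX TTCT/3: at [7, 10, 22, 27, 34] ⇒ [10, 13, 25, 30, 37]
  OquX (TCTA, off=0): no sites
  UxaIV TGACTT/2: at [16] ⇒ [18]

All cut coordinates (distinct, sorted): [10, 13, 18, 25, 30, 37]

Fragment lengths:
  [0,10): 10 bp
  [10,13): 3 bp
  [13,18): 5 bp
  [18,25): 7 bp
  [25,30): 5 bp
  [30,37): 7 bp
  [37,41): 4 bp

[3,4,5,5,7,7,10]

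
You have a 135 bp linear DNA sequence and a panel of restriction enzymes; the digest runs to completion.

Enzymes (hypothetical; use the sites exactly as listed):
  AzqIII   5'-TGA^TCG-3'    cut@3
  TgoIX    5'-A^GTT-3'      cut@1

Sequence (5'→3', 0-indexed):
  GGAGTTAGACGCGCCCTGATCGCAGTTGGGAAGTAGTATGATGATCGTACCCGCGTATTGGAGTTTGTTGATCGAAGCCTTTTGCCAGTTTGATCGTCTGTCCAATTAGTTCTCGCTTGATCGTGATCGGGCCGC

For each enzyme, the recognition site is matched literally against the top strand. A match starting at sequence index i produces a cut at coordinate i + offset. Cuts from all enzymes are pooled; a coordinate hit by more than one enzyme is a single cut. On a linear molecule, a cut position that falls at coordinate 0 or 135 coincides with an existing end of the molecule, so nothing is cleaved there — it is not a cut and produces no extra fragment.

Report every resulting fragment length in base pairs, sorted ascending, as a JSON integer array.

Site scan:
  AzqIII (TGATCG, off=3): starts [16, 41, 68, 90, 117, 123] → cuts [19, 44, 71, 93, 120, 126]
  TgoIX (AGTT, off=1): starts [2, 23, 61, 86, 107] → cuts [3, 24, 62, 87, 108]

All cut coordinates (distinct, sorted): [3, 19, 24, 44, 62, 71, 87, 93, 108, 120, 126]

Fragments:
  [0,3): 3 bp
  [3,19): 16 bp
  [19,24): 5 bp
  [24,44): 20 bp
  [44,62): 18 bp
  [62,71): 9 bp
  [71,87): 16 bp
  [87,93): 6 bp
  [93,108): 15 bp
  [108,120): 12 bp
  [120,126): 6 bp
  [126,135): 9 bp

[3,5,6,6,9,9,12,15,16,16,18,20]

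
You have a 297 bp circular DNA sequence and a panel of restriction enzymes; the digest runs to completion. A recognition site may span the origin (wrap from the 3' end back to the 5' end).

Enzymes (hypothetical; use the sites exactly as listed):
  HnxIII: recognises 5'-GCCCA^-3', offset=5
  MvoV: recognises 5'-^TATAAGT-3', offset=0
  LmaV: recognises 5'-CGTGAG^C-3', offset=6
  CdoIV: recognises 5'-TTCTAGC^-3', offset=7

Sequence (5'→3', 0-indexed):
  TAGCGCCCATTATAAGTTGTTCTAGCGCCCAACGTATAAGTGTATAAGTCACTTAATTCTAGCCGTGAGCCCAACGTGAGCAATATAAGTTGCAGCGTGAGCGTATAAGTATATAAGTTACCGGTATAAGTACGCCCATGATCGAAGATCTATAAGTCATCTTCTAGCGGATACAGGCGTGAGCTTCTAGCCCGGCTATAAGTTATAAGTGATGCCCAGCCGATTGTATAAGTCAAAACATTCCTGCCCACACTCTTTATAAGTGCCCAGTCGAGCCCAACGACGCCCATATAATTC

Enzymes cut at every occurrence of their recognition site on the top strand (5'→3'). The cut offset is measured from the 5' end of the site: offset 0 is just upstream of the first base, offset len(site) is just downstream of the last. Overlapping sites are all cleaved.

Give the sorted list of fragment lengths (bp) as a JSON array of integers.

Per-enzyme occurrences:
  HnxIII (GCCCA, off=5): starts [4, 26, 68, 133, 213, 245, 264, 274, 284] → cuts [9, 31, 73, 138, 218, 250, 269, 279, 289]
  MvoV (TATAAGT, off=0): starts [10, 34, 42, 83, 103, 111, 124, 150, 196, 203, 226, 257] → cuts [10, 34, 42, 83, 103, 111, 124, 150, 196, 203, 226, 257]
  LmaV (CGTGAGC, off=6): starts [63, 74, 95, 177] → cuts [69, 80, 101, 183]
  CdoIV (TTCTAGC, off=7): starts [19, 56, 161, 184, 294] → cuts [4, 26, 63, 168, 191]

All cut coordinates (distinct, sorted): [4, 9, 10, 26, 31, 34, 42, 63, 69, 73, 80, 83, 101, 103, 111, 124, 138, 150, 168, 183, 191, 196, 203, 218, 226, 250, 257, 269, 279, 289]

Fragments:
  4→9: 5 bp
  9→10: 1 bp
  10→26: 16 bp
  26→31: 5 bp
  31→34: 3 bp
  34→42: 8 bp
  42→63: 21 bp
  63→69: 6 bp
  69→73: 4 bp
  73→80: 7 bp
  80→83: 3 bp
  83→101: 18 bp
  101→103: 2 bp
  103→111: 8 bp
  111→124: 13 bp
  124→138: 14 bp
  138→150: 12 bp
  150→168: 18 bp
  168→183: 15 bp
  183→191: 8 bp
  191→196: 5 bp
  196→203: 7 bp
  203→218: 15 bp
  218→226: 8 bp
  226→250: 24 bp
  250→257: 7 bp
  257→269: 12 bp
  269→279: 10 bp
  279→289: 10 bp
  289→4 (wrap): 297-289+4 = 12 bp

[1,2,3,3,4,5,5,5,6,7,7,7,8,8,8,8,10,10,12,12,12,13,14,15,15,16,18,18,21,24]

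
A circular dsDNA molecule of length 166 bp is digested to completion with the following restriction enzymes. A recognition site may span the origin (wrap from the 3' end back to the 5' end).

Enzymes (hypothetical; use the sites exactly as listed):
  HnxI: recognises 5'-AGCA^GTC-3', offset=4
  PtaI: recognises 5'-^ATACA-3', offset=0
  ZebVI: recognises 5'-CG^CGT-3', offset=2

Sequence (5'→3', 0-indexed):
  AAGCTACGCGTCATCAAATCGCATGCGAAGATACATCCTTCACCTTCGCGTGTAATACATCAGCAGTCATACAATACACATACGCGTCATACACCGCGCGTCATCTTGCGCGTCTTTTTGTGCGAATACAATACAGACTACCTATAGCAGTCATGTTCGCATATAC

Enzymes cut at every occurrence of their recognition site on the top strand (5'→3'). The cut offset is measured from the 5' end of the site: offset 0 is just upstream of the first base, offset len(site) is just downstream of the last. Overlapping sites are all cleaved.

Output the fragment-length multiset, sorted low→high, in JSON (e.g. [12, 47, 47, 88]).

[3,4,5,5,6,10,11,11,12,12,13,15,18,19,22]

Scan for sites:
  HnxI AGCAGTC/4: at [61, 145] ⇒ [65, 149]
  PtaI ATACA/0: at [30, 54, 68, 73, 88, 125, 130, 162] ⇒ [30, 54, 68, 73, 88, 125, 130, 162]
  ZebVI CGCGT/2: at [6, 46, 82, 96, 108] ⇒ [8, 48, 84, 98, 110]

Pooled cuts: [8, 30, 48, 54, 65, 68, 73, 84, 88, 98, 110, 125, 130, 149, 162]

Fragments:
  8→30: 22 bp
  30→48: 18 bp
  48→54: 6 bp
  54→65: 11 bp
  65→68: 3 bp
  68→73: 5 bp
  73→84: 11 bp
  84→88: 4 bp
  88→98: 10 bp
  98→110: 12 bp
  110→125: 15 bp
  125→130: 5 bp
  130→149: 19 bp
  149→162: 13 bp
  162→8 (wrap): 166-162+8 = 12 bp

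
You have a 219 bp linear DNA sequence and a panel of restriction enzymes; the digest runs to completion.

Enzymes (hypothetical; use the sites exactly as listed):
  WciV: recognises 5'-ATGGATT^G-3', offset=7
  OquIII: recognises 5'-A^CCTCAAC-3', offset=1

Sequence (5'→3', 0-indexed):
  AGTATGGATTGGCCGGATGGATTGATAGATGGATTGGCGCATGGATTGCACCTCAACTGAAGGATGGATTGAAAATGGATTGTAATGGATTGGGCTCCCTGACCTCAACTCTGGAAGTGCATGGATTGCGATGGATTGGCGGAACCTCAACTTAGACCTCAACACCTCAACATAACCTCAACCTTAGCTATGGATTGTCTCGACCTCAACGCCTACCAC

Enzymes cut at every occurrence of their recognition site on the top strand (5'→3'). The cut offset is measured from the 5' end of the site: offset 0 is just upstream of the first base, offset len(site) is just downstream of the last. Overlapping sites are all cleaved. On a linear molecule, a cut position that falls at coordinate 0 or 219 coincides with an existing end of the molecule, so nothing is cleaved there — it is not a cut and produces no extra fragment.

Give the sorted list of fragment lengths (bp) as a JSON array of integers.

Per-enzyme occurrences:
  WciV ATGGATTG/7: at [3, 16, 28, 40, 63, 74, 84, 120, 130, 189] ⇒ [10, 23, 35, 47, 70, 81, 91, 127, 137, 196]
  OquIII ACCTCAAC/1: at [49, 101, 143, 155, 163, 174, 202] ⇒ [50, 102, 144, 156, 164, 175, 203]

All cut coordinates (distinct, sorted): [10, 23, 35, 47, 50, 70, 81, 91, 102, 127, 137, 144, 156, 164, 175, 196, 203]

Fragment lengths:
  [0,10): 10 bp
  [10,23): 13 bp
  [23,35): 12 bp
  [35,47): 12 bp
  [47,50): 3 bp
  [50,70): 20 bp
  [70,81): 11 bp
  [81,91): 10 bp
  [91,102): 11 bp
  [102,127): 25 bp
  [127,137): 10 bp
  [137,144): 7 bp
  [144,156): 12 bp
  [156,164): 8 bp
  [164,175): 11 bp
  [175,196): 21 bp
  [196,203): 7 bp
  [203,219): 16 bp

[3,7,7,8,10,10,10,11,11,11,12,12,12,13,16,20,21,25]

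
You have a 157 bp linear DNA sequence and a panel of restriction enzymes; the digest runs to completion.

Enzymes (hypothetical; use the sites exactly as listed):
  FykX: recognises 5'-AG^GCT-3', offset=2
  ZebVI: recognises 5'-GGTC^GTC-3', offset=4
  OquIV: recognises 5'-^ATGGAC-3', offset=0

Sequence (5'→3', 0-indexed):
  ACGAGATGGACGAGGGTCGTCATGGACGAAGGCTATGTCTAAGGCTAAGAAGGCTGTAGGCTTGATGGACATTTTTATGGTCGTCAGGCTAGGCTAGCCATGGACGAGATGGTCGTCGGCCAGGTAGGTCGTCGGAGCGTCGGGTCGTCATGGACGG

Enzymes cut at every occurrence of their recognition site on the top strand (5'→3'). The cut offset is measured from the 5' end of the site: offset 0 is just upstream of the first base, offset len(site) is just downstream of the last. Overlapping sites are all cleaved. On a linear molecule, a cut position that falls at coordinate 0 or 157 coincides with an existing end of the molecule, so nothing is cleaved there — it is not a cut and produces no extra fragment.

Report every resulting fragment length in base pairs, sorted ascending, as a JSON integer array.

[3,3,5,5,5,5,7,7,8,9,10,12,13,15,16,16,18]

Per-enzyme occurrences:
  FykX AGGCT/2: at [29, 41, 50, 57, 85, 90] ⇒ [31, 43, 52, 59, 87, 92]
  ZebVI GGTCGTC/4: at [14, 78, 110, 126, 142] ⇒ [18, 82, 114, 130, 146]
  OquIV ATGGAC/0: at [5, 21, 64, 99, 149] ⇒ [5, 21, 64, 99, 149]

All cut coordinates (distinct, sorted): [5, 18, 21, 31, 43, 52, 59, 64, 82, 87, 92, 99, 114, 130, 146, 149]

Fragments:
  [0,5): 5 bp
  [5,18): 13 bp
  [18,21): 3 bp
  [21,31): 10 bp
  [31,43): 12 bp
  [43,52): 9 bp
  [52,59): 7 bp
  [59,64): 5 bp
  [64,82): 18 bp
  [82,87): 5 bp
  [87,92): 5 bp
  [92,99): 7 bp
  [99,114): 15 bp
  [114,130): 16 bp
  [130,146): 16 bp
  [146,149): 3 bp
  [149,157): 8 bp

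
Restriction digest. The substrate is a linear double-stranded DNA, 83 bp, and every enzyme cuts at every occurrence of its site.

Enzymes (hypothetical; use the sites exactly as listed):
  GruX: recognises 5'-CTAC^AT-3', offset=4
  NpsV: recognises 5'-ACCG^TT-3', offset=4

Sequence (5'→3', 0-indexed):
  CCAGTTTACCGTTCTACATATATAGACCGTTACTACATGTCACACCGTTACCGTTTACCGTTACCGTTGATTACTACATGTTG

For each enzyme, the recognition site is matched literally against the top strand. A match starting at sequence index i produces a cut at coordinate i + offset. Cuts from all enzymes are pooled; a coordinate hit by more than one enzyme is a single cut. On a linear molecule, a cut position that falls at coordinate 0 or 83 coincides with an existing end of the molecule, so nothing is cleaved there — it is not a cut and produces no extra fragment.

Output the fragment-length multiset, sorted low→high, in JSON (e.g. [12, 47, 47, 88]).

Per-enzyme occurrences:
  GruX CTACAT/4: at [13, 32, 73] ⇒ [17, 36, 77]
  NpsV ACCGTT/4: at [7, 25, 43, 49, 56, 62] ⇒ [11, 29, 47, 53, 60, 66]

Pooled cuts: [11, 17, 29, 36, 47, 53, 60, 66, 77]

Fragments:
  [0,11): 11 bp
  [11,17): 6 bp
  [17,29): 12 bp
  [29,36): 7 bp
  [36,47): 11 bp
  [47,53): 6 bp
  [53,60): 7 bp
  [60,66): 6 bp
  [66,77): 11 bp
  [77,83): 6 bp

[6,6,6,6,7,7,11,11,11,12]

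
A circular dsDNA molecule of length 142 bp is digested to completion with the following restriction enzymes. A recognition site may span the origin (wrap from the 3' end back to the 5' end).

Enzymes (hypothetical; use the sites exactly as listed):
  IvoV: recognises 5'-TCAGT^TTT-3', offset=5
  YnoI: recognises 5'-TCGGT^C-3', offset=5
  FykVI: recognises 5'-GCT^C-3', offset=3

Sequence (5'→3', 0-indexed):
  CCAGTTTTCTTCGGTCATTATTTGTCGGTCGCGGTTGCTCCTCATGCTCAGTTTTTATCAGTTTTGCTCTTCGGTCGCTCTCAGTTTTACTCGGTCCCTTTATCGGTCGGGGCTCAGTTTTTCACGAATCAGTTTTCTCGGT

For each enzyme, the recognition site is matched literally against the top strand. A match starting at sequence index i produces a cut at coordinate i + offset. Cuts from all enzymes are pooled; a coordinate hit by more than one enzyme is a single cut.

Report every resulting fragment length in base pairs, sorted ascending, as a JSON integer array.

Per-enzyme occurrences:
  IvoV (TCAGTTTT, off=5): starts [47, 57, 80, 113, 128] → cuts [52, 62, 85, 118, 133]
  YnoI (TCGGTC, off=5): starts [10, 24, 70, 90, 102, 137] → cuts [0, 15, 29, 75, 95, 107]
  FykVI (GCTC, off=3): starts [36, 45, 65, 76, 111] → cuts [39, 48, 68, 79, 114]

Pooled cuts: [0, 15, 29, 39, 48, 52, 62, 68, 75, 79, 85, 95, 107, 114, 118, 133]

Fragments:
  0→15: 15 bp
  15→29: 14 bp
  29→39: 10 bp
  39→48: 9 bp
  48→52: 4 bp
  52→62: 10 bp
  62→68: 6 bp
  68→75: 7 bp
  75→79: 4 bp
  79→85: 6 bp
  85→95: 10 bp
  95→107: 12 bp
  107→114: 7 bp
  114→118: 4 bp
  118→133: 15 bp
  133→0 (wrap): 142-133+0 = 9 bp

[4,4,4,6,6,7,7,9,9,10,10,10,12,14,15,15]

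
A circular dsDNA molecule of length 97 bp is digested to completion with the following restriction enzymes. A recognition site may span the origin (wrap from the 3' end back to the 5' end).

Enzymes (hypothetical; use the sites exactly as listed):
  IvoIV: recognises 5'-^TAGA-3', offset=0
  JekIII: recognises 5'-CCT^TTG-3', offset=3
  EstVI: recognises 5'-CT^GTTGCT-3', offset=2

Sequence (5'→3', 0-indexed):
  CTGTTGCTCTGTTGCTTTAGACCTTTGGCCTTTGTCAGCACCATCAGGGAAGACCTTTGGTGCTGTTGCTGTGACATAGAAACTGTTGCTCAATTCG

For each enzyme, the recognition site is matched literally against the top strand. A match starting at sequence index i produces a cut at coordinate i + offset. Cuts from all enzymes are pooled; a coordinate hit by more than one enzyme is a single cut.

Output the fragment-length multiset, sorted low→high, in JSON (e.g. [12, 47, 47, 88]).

[7,7,7,8,8,8,12,15,25]

Scan for sites:
  IvoIV TAGA/0: at [17, 76] ⇒ [17, 76]
  JekIII CCTTTG/3: at [21, 28, 53] ⇒ [24, 31, 56]
  EstVI CTGTTGCT/2: at [0, 8, 62, 82] ⇒ [2, 10, 64, 84]

Pooled cuts: [2, 10, 17, 24, 31, 56, 64, 76, 84]

Fragment lengths:
  2→10: 8 bp
  10→17: 7 bp
  17→24: 7 bp
  24→31: 7 bp
  31→56: 25 bp
  56→64: 8 bp
  64→76: 12 bp
  76→84: 8 bp
  84→2 (wrap): 97-84+2 = 15 bp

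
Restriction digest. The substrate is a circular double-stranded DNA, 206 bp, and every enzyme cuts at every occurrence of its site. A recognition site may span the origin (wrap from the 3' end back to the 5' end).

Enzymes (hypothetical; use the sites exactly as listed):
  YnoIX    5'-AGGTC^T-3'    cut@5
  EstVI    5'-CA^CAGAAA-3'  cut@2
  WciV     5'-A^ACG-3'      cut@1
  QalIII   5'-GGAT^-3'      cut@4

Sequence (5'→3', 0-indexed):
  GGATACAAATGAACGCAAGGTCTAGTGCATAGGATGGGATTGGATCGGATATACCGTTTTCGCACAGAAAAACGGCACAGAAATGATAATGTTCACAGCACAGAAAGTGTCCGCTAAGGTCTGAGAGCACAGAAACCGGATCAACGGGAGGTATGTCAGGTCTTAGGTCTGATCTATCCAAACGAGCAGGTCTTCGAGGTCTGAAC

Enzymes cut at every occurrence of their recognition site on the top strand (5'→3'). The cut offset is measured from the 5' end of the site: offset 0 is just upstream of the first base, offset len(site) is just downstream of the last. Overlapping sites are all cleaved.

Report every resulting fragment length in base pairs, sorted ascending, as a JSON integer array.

[2,3,5,5,5,6,6,7,7,8,8,9,10,11,12,12,13,14,19,21,23]

Site scan:
  YnoIX AGGTCT/5: at [17, 116, 157, 164, 187, 196] ⇒ [22, 121, 162, 169, 192, 201]
  EstVI CACAGAAA/2: at [62, 75, 98, 127] ⇒ [64, 77, 100, 129]
  WciV AACG/1: at [11, 70, 142, 180, 203] ⇒ [12, 71, 143, 181, 204]
  QalIII GGAT/4: at [0, 31, 36, 41, 46, 137] ⇒ [4, 35, 40, 45, 50, 141]

All cut coordinates (distinct, sorted): [4, 12, 22, 35, 40, 45, 50, 64, 71, 77, 100, 121, 129, 141, 143, 162, 169, 181, 192, 201, 204]

Fragments:
  4→12: 8 bp
  12→22: 10 bp
  22→35: 13 bp
  35→40: 5 bp
  40→45: 5 bp
  45→50: 5 bp
  50→64: 14 bp
  64→71: 7 bp
  71→77: 6 bp
  77→100: 23 bp
  100→121: 21 bp
  121→129: 8 bp
  129→141: 12 bp
  141→143: 2 bp
  143→162: 19 bp
  162→169: 7 bp
  169→181: 12 bp
  181→192: 11 bp
  192→201: 9 bp
  201→204: 3 bp
  204→4 (wrap): 206-204+4 = 6 bp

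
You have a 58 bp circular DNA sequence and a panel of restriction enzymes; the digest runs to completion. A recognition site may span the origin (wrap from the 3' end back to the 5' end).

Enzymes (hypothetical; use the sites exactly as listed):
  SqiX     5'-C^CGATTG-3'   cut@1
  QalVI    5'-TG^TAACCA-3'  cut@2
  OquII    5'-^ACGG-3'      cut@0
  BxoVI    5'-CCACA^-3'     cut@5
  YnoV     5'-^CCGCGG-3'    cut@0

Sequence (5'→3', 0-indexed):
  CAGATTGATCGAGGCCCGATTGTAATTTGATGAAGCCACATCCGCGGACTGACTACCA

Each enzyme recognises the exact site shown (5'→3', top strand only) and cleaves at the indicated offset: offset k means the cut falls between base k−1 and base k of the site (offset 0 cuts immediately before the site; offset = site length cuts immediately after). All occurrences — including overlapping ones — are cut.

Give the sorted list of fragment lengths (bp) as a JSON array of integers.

[1,14,19,24]

Site scan:
  SqiX CCGATTG/1: at [15] ⇒ [16]
  QalVI (TGTAACCA, off=2): no sites
  OquII (ACGG, off=0): no sites
  BxoVI CCACA/5: at [35, 55] ⇒ [2, 40]
  YnoV CCGCGG/0: at [41] ⇒ [41]

All cut coordinates (distinct, sorted): [2, 16, 40, 41]

Fragment lengths:
  2→16: 14 bp
  16→40: 24 bp
  40→41: 1 bp
  41→2 (wrap): 58-41+2 = 19 bp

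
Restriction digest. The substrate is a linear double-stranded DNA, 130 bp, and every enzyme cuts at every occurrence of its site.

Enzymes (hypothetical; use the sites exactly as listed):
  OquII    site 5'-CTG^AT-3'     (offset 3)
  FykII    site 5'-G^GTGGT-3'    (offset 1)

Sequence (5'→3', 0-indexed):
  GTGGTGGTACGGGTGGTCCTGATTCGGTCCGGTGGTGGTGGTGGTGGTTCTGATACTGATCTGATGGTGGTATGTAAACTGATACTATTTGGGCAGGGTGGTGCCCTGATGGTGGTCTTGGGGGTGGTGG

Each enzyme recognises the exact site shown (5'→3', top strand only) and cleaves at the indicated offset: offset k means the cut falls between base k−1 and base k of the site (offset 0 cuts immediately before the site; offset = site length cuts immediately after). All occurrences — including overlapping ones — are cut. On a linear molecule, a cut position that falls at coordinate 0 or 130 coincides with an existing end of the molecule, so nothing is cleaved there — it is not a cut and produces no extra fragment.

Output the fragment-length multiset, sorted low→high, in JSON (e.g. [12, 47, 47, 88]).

Scan for sites:
  OquII (CTGAT, off=3): starts [18, 49, 55, 60, 78, 105] → cuts [21, 52, 58, 63, 81, 108]
  FykII (GGTGGT, off=1): starts [2, 11, 30, 33, 36, 39, 42, 65, 96, 110, 122] → cuts [3, 12, 31, 34, 37, 40, 43, 66, 97, 111, 123]

Pooled cuts: [3, 12, 21, 31, 34, 37, 40, 43, 52, 58, 63, 66, 81, 97, 108, 111, 123]

Fragments:
  [0,3): 3 bp
  [3,12): 9 bp
  [12,21): 9 bp
  [21,31): 10 bp
  [31,34): 3 bp
  [34,37): 3 bp
  [37,40): 3 bp
  [40,43): 3 bp
  [43,52): 9 bp
  [52,58): 6 bp
  [58,63): 5 bp
  [63,66): 3 bp
  [66,81): 15 bp
  [81,97): 16 bp
  [97,108): 11 bp
  [108,111): 3 bp
  [111,123): 12 bp
  [123,130): 7 bp

[3,3,3,3,3,3,3,5,6,7,9,9,9,10,11,12,15,16]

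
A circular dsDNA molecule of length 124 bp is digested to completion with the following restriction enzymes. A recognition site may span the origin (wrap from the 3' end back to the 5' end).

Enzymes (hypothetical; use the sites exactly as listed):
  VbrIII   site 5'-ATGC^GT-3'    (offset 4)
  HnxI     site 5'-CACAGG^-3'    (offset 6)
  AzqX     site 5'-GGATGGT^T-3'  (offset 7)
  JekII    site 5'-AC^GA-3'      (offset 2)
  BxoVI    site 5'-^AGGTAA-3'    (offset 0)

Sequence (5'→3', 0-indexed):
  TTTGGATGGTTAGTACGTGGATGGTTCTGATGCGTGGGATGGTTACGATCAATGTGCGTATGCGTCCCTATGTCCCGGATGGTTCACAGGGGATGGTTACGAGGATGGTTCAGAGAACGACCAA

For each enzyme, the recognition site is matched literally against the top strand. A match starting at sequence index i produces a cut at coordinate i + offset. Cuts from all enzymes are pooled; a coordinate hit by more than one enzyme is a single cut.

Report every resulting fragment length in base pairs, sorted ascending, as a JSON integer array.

Per-enzyme occurrences:
  VbrIII ATGCGT/4: at [29, 59] ⇒ [33, 63]
  HnxI CACAGG/6: at [84] ⇒ [90]
  AzqX GGATGGTT/7: at [3, 18, 36, 76, 90, 102] ⇒ [10, 25, 43, 83, 97, 109]
  JekII ACGA/2: at [44, 98, 116] ⇒ [46, 100, 118]
  BxoVI (AGGTAA, off=0): no sites

Pooled cuts: [10, 25, 33, 43, 46, 63, 83, 90, 97, 100, 109, 118]

Fragment lengths:
  10→25: 15 bp
  25→33: 8 bp
  33→43: 10 bp
  43→46: 3 bp
  46→63: 17 bp
  63→83: 20 bp
  83→90: 7 bp
  90→97: 7 bp
  97→100: 3 bp
  100→109: 9 bp
  109→118: 9 bp
  118→10 (wrap): 124-118+10 = 16 bp

[3,3,7,7,8,9,9,10,15,16,17,20]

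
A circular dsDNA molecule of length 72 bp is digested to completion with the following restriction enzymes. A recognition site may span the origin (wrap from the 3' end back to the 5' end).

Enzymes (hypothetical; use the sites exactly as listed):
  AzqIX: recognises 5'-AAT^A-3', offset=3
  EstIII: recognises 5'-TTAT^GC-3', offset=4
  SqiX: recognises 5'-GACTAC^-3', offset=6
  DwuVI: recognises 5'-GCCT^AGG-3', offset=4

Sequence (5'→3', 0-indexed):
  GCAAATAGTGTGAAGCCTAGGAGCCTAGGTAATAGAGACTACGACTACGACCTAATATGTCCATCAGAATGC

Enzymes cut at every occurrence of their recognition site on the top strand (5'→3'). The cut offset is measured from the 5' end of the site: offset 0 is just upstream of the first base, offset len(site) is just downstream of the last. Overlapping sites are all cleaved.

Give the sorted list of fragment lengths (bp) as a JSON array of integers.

Site scan:
  AzqIX AATA/3: at [3, 30, 53] ⇒ [6, 33, 56]
  EstIII (TTATGC, off=4): no sites
  SqiX GACTAC/6: at [36, 42] ⇒ [42, 48]
  DwuVI GCCTAGG/4: at [14, 22] ⇒ [18, 26]

All cut coordinates (distinct, sorted): [6, 18, 26, 33, 42, 48, 56]

Fragments:
  6→18: 12 bp
  18→26: 8 bp
  26→33: 7 bp
  33→42: 9 bp
  42→48: 6 bp
  48→56: 8 bp
  56→6 (wrap): 72-56+6 = 22 bp

[6,7,8,8,9,12,22]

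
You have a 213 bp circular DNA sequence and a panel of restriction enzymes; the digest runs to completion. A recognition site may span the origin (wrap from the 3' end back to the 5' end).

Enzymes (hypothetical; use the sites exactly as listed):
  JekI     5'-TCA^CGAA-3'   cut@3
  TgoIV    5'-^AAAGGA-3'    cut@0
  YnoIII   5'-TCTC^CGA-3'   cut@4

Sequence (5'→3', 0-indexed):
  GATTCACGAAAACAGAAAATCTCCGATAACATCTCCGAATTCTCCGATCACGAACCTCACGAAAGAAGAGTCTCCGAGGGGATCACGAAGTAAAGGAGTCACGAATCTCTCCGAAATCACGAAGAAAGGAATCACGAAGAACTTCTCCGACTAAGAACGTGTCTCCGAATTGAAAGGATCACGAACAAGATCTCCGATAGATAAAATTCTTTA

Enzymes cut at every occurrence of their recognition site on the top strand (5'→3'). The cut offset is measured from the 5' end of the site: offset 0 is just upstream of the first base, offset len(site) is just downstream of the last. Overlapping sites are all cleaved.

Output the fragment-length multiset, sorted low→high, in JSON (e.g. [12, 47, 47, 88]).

[5,6,6,7,8,9,9,9,10,10,10,11,12,13,13,15,17,18,25]

Site scan:
  JekI (TCACGAA, off=3): starts [3, 47, 56, 82, 98, 116, 131, 178] → cuts [6, 50, 59, 85, 101, 119, 134, 181]
  TgoIV (AAAGGA, off=0): starts [91, 124, 172] → cuts [91, 124, 172]
  YnoIII (TCTCCGA, off=4): starts [19, 31, 40, 70, 107, 143, 161, 190] → cuts [23, 35, 44, 74, 111, 147, 165, 194]

Pooled cuts: [6, 23, 35, 44, 50, 59, 74, 85, 91, 101, 111, 119, 124, 134, 147, 165, 172, 181, 194]

Fragment lengths:
  6→23: 17 bp
  23→35: 12 bp
  35→44: 9 bp
  44→50: 6 bp
  50→59: 9 bp
  59→74: 15 bp
  74→85: 11 bp
  85→91: 6 bp
  91→101: 10 bp
  101→111: 10 bp
  111→119: 8 bp
  119→124: 5 bp
  124→134: 10 bp
  134→147: 13 bp
  147→165: 18 bp
  165→172: 7 bp
  172→181: 9 bp
  181→194: 13 bp
  194→6 (wrap): 213-194+6 = 25 bp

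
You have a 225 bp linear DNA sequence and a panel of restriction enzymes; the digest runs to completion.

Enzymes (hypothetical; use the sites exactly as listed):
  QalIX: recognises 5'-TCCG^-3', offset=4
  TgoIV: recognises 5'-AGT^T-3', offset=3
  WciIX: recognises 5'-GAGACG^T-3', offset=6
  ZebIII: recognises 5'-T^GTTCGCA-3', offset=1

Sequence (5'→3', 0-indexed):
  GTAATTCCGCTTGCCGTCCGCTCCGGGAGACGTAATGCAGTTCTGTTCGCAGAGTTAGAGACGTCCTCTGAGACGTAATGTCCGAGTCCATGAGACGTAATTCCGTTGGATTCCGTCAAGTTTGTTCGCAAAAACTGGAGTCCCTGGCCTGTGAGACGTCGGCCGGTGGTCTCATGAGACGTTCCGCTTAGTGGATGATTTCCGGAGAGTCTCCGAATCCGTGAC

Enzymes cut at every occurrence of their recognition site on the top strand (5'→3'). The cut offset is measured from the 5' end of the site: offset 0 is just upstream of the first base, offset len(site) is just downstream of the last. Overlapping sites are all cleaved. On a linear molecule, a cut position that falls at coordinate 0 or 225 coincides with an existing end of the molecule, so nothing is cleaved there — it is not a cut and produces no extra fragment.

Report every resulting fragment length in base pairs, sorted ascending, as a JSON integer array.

Site scan:
  QalIX (TCCG, off=4): starts [5, 16, 21, 80, 101, 111, 182, 200, 211, 217] → cuts [9, 20, 25, 84, 105, 115, 186, 204, 215, 221]
  TgoIV (AGTT, off=3): starts [38, 52, 118] → cuts [41, 55, 121]
  WciIX (GAGACGT, off=6): starts [26, 57, 69, 91, 152, 175] → cuts [32, 63, 75, 97, 158, 181]
  ZebIII (TGTTCGCA, off=1): starts [43, 122] → cuts [44, 123]

All cut coordinates (distinct, sorted): [9, 20, 25, 32, 41, 44, 55, 63, 75, 84, 97, 105, 115, 121, 123, 158, 181, 186, 204, 215, 221]

Fragments:
  [0,9): 9 bp
  [9,20): 11 bp
  [20,25): 5 bp
  [25,32): 7 bp
  [32,41): 9 bp
  [41,44): 3 bp
  [44,55): 11 bp
  [55,63): 8 bp
  [63,75): 12 bp
  [75,84): 9 bp
  [84,97): 13 bp
  [97,105): 8 bp
  [105,115): 10 bp
  [115,121): 6 bp
  [121,123): 2 bp
  [123,158): 35 bp
  [158,181): 23 bp
  [181,186): 5 bp
  [186,204): 18 bp
  [204,215): 11 bp
  [215,221): 6 bp
  [221,225): 4 bp

[2,3,4,5,5,6,6,7,8,8,9,9,9,10,11,11,11,12,13,18,23,35]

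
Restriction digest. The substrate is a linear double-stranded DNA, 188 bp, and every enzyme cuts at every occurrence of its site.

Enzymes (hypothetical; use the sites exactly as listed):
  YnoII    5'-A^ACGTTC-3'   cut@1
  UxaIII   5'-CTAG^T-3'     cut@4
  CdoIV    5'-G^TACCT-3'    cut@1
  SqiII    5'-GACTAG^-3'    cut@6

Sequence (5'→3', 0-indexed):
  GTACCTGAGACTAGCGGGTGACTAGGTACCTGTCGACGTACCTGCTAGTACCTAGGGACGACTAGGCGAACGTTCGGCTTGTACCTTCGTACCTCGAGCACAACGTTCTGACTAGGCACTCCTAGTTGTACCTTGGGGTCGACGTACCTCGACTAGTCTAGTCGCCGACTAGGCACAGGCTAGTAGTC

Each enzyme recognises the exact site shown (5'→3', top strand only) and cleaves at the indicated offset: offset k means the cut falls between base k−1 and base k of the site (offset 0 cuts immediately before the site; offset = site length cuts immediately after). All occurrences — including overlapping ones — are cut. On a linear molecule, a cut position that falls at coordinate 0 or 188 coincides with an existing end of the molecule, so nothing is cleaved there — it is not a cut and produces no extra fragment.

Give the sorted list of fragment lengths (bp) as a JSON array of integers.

[1,1,3,4,5,5,8,10,10,11,11,11,12,12,12,13,13,13,16,17]

Site scan:
  YnoII AACGTTC/1: at [68, 101] ⇒ [69, 102]
  UxaIII CTAGT/4: at [44, 121, 152, 157, 179] ⇒ [48, 125, 156, 161, 183]
  CdoIV GTACCT/1: at [0, 25, 37, 47, 80, 88, 127, 143] ⇒ [1, 26, 38, 48, 81, 89, 128, 144]
  SqiII GACTAG/6: at [8, 19, 59, 109, 150, 166] ⇒ [14, 25, 65, 115, 156, 172]

Pooled cuts: [1, 14, 25, 26, 38, 48, 65, 69, 81, 89, 102, 115, 125, 128, 144, 156, 161, 172, 183]

Fragment lengths:
  [0,1): 1 bp
  [1,14): 13 bp
  [14,25): 11 bp
  [25,26): 1 bp
  [26,38): 12 bp
  [38,48): 10 bp
  [48,65): 17 bp
  [65,69): 4 bp
  [69,81): 12 bp
  [81,89): 8 bp
  [89,102): 13 bp
  [102,115): 13 bp
  [115,125): 10 bp
  [125,128): 3 bp
  [128,144): 16 bp
  [144,156): 12 bp
  [156,161): 5 bp
  [161,172): 11 bp
  [172,183): 11 bp
  [183,188): 5 bp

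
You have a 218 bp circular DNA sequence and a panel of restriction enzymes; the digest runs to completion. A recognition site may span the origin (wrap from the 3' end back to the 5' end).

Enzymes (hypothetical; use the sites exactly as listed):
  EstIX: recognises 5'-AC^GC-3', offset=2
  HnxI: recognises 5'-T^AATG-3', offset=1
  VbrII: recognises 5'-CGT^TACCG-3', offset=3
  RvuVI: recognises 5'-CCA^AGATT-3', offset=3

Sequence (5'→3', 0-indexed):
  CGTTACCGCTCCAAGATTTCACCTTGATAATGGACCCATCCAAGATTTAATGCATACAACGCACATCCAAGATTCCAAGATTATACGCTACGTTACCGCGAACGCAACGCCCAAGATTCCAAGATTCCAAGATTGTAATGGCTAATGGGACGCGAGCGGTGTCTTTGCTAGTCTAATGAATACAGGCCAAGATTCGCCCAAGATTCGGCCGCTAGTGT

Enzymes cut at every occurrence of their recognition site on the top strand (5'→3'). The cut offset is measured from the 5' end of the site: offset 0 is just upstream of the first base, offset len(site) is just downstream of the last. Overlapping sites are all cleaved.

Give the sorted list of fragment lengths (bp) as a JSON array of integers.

[5,5,6,7,7,7,8,8,8,8,9,9,10,10,11,12,14,15,15,21,23]

Per-enzyme occurrences:
  EstIX (ACGC, off=2): starts [58, 84, 101, 106, 149] → cuts [60, 86, 103, 108, 151]
  HnxI (TAATG, off=1): starts [27, 47, 135, 142, 173] → cuts [28, 48, 136, 143, 174]
  VbrII (CGTTACCG, off=3): starts [0, 90] → cuts [3, 93]
  RvuVI (CCAAGATT, off=3): starts [10, 39, 66, 74, 110, 118, 126, 186, 197] → cuts [13, 42, 69, 77, 113, 121, 129, 189, 200]

All cut coordinates (distinct, sorted): [3, 13, 28, 42, 48, 60, 69, 77, 86, 93, 103, 108, 113, 121, 129, 136, 143, 151, 174, 189, 200]

Fragment lengths:
  3→13: 10 bp
  13→28: 15 bp
  28→42: 14 bp
  42→48: 6 bp
  48→60: 12 bp
  60→69: 9 bp
  69→77: 8 bp
  77→86: 9 bp
  86→93: 7 bp
  93→103: 10 bp
  103→108: 5 bp
  108→113: 5 bp
  113→121: 8 bp
  121→129: 8 bp
  129→136: 7 bp
  136→143: 7 bp
  143→151: 8 bp
  151→174: 23 bp
  174→189: 15 bp
  189→200: 11 bp
  200→3 (wrap): 218-200+3 = 21 bp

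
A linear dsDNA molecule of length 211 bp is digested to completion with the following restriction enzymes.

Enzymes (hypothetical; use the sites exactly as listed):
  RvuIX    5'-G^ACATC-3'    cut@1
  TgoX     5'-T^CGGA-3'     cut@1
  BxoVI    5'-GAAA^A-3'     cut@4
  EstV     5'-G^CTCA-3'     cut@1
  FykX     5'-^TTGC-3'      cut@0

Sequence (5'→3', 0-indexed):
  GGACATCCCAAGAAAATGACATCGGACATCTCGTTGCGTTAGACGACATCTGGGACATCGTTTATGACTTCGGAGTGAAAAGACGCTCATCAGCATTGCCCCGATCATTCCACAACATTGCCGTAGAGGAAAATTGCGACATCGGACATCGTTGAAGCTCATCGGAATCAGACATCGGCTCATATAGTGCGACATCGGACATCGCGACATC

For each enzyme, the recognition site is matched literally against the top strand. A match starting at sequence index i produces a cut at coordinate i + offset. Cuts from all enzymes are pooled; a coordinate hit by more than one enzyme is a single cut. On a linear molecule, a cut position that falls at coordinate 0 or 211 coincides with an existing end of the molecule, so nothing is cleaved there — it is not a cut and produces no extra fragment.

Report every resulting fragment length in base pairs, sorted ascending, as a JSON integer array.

Site scan:
  RvuIX GACATC/1: at [1, 17, 24, 44, 53, 137, 144, 170, 190, 197, 205] ⇒ [2, 18, 25, 45, 54, 138, 145, 171, 191, 198, 206]
  TgoX TCGGA/1: at [21, 69, 141, 161, 194] ⇒ [22, 70, 142, 162, 195]
  BxoVI GAAAA/4: at [11, 76, 128] ⇒ [15, 80, 132]
  EstV GCTCA/1: at [84, 156, 177] ⇒ [85, 157, 178]
  FykX TTGC/0: at [33, 95, 117, 133] ⇒ [33, 95, 117, 133]

All cut coordinates (distinct, sorted): [2, 15, 18, 22, 25, 33, 45, 54, 70, 80, 85, 95, 117, 132, 133, 138, 142, 145, 157, 162, 171, 178, 191, 195, 198, 206]

Fragments:
  [0,2): 2 bp
  [2,15): 13 bp
  [15,18): 3 bp
  [18,22): 4 bp
  [22,25): 3 bp
  [25,33): 8 bp
  [33,45): 12 bp
  [45,54): 9 bp
  [54,70): 16 bp
  [70,80): 10 bp
  [80,85): 5 bp
  [85,95): 10 bp
  [95,117): 22 bp
  [117,132): 15 bp
  [132,133): 1 bp
  [133,138): 5 bp
  [138,142): 4 bp
  [142,145): 3 bp
  [145,157): 12 bp
  [157,162): 5 bp
  [162,171): 9 bp
  [171,178): 7 bp
  [178,191): 13 bp
  [191,195): 4 bp
  [195,198): 3 bp
  [198,206): 8 bp
  [206,211): 5 bp

[1,2,3,3,3,3,4,4,4,5,5,5,5,7,8,8,9,9,10,10,12,12,13,13,15,16,22]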